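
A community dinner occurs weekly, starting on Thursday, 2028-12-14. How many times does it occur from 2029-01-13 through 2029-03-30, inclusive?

Occurrences land 7·i days after 2028-12-14 for i = 0, 1, 2, …
2029-01-13 is 30 days after the start; 30 ÷ 7 = 4 remainder 2; since the remainder is 2, round up to i = 5. First occurrence in the window: #6 on 2029-01-18 (5×7 = 35 days in).
2029-03-30 is 106 days after the start; 106 ÷ 7 = 15 remainder 1. Last occurrence in the window: #16 on 2029-03-29.
Occurrences #6 through #16: 11 in total.

11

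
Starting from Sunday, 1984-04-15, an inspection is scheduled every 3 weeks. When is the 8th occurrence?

The 8th occurrence is 7 intervals after the first: 7 × 21 = 147 days after 1984-04-15.
April has 30 days — 15 days to the end of April leaves 132.
May has 31 days (101 left).
June has 30 days (71 left).
July has 31 days (40 left).
August has 31 days (9 left).
9 days into September → 1984-09-09.

1984-09-09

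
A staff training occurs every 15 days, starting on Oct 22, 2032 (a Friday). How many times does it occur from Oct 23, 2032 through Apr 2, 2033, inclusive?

Occurrences land 15·i days after Oct 22, 2032 for i = 0, 1, 2, …
Oct 23, 2032 is 1 day after the start; 1 ÷ 15 = 0 remainder 1; since the remainder is 1, round up to i = 1. First occurrence in the window: #2 on Nov 6, 2032 (1×15 = 15 days in).
Apr 2, 2033 is 162 days after the start; 162 ÷ 15 = 10 remainder 12. Last occurrence in the window: #11 on Mar 21, 2033.
Occurrences #2 through #11: 10 in total.

10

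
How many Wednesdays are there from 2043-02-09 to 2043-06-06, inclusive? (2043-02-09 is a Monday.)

2043-02-09 is a Monday; the first Wednesday on or after it is 2043-02-11 (2 days later).
From 2043-02-11 to 2043-06-06: 17 + 31 + 30 + 31 + 6 = 115 days (rest of February, March, April, May, June).
115 ÷ 7 = 16 full weeks with remainder 3, so 16 more Wednesdays after the first → 17.

17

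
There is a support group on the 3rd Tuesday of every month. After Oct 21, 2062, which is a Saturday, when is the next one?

Nov 21, 2062

Oct 2062 starts on a Sunday; its first Tuesday is the 3rd, so the 3rd Tuesday is the 17th — Oct 17, 2062.
That is not after Oct 21, 2062, so look at Nov 2062.
Nov 2062 starts on a Wednesday; its first Tuesday is the 7th, so the 3rd Tuesday is the 21st — Nov 21, 2062.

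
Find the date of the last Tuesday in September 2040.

September 2040 begins on a Saturday, so the first Tuesday is September 4 (3 days later).
September 2040 has 30 days. Adding weeks: 4, 11, 18, 25 — the last one ≤ 30 is the 25th.

2040-09-25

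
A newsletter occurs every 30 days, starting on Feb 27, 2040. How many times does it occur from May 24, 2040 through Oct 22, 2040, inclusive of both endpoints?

Occurrences land 30·i days after Feb 27, 2040 for i = 0, 1, 2, …
May 24, 2040 is 87 days after the start; 87 ÷ 30 = 2 remainder 27; since the remainder is 27, round up to i = 3. First occurrence in the window: #4 on May 27, 2040 (3×30 = 90 days in).
Oct 22, 2040 is 238 days after the start; 238 ÷ 30 = 7 remainder 28. Last occurrence in the window: #8 on Sep 24, 2040.
Occurrences #4 through #8: 5 in total.

5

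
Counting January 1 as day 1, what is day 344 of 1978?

Dec 10, 1978

Jan has 31 days (344 − 31 = 313 remain).
Feb has 28 days (313 − 28 = 285 remain).
Mar has 31 days (285 − 31 = 254 remain).
Apr has 30 days (254 − 30 = 224 remain).
May has 31 days (224 − 31 = 193 remain).
Jun has 30 days (193 − 30 = 163 remain).
Jul has 31 days (163 − 31 = 132 remain).
Aug has 31 days (132 − 31 = 101 remain).
Sep has 30 days (101 − 30 = 71 remain).
Oct has 31 days (71 − 31 = 40 remain).
Nov has 30 days (40 − 30 = 10 remain).
10 into Dec → Dec 10.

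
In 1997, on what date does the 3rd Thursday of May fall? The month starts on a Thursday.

1997-05-15

May 1997 begins on a Thursday, so the first Thursday is May 1.
The 3rd Thursday is 2 weeks later: 1 + 14 = 15.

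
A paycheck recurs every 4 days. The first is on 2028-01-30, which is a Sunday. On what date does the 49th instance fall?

The 49th occurrence is 48 intervals after the first: 48 × 4 = 192 days after 2028-01-30.
January has 31 days — 1 day to the end of January leaves 191.
February has 29 days (162 left).
March has 31 days (131 left).
April has 30 days (101 left).
May has 31 days (70 left).
June has 30 days (40 left).
July has 31 days (9 left).
9 days into August → 2028-08-09.

2028-08-09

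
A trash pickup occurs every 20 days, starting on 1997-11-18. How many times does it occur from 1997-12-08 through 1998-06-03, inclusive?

Occurrences land 20·i days after 1997-11-18 for i = 0, 1, 2, …
1997-12-08 is 20 days after the start; 20 ÷ 20 = 1 remainder 0. First occurrence in the window: #2 on 1997-12-08 (1×20 = 20 days in).
1998-06-03 is 197 days after the start; 197 ÷ 20 = 9 remainder 17. Last occurrence in the window: #10 on 1998-05-17.
Occurrences #2 through #10: 9 in total.

9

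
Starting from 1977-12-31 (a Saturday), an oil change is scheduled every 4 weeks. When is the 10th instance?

The 10th occurrence is 9 intervals after the first: 9 × 28 = 252 days after 1977-12-31.
December has 31 days — 0 days to the end of December leaves 252.
January has 31 days (221 left).
February has 28 days (193 left).
March has 31 days (162 left).
April has 30 days (132 left).
May has 31 days (101 left).
June has 30 days (71 left).
July has 31 days (40 left).
August has 31 days (9 left).
9 days into September → 1978-09-09.

1978-09-09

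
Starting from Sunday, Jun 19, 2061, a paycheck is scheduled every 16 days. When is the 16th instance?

The 16th occurrence is 15 intervals after the first: 15 × 16 = 240 days after Jun 19, 2061.
Jun has 30 days — 11 days to the end of Jun leaves 229.
Jul has 31 days (198 left).
Aug has 31 days (167 left).
Sep has 30 days (137 left).
Oct has 31 days (106 left).
Nov has 30 days (76 left).
Dec has 31 days (45 left).
Jan has 31 days (14 left).
14 days into Feb → Feb 14, 2062.

Feb 14, 2062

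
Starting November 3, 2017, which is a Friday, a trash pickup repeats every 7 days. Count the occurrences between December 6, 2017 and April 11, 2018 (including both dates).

18

Occurrences land 7·i days after November 3, 2017 for i = 0, 1, 2, …
December 6, 2017 is 33 days after the start; 33 ÷ 7 = 4 remainder 5; since the remainder is 5, round up to i = 5. First occurrence in the window: #6 on December 8, 2017 (5×7 = 35 days in).
April 11, 2018 is 159 days after the start; 159 ÷ 7 = 22 remainder 5. Last occurrence in the window: #23 on April 6, 2018.
Occurrences #6 through #23: 18 in total.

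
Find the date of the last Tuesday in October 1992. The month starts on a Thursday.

October 1992 begins on a Thursday, so the first Tuesday is October 6 (5 days later).
October 1992 has 31 days. Adding weeks: 6, 13, 20, 27 — the last one ≤ 31 is the 27th.

1992-10-27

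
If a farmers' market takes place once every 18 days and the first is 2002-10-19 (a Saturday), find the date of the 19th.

The 19th occurrence is 18 intervals after the first: 18 × 18 = 324 days after 2002-10-19.
October has 31 days — 12 days to the end of October leaves 312.
November has 30 days (282 left).
December has 31 days (251 left).
January has 31 days (220 left).
February has 28 days (192 left).
March has 31 days (161 left).
April has 30 days (131 left).
May has 31 days (100 left).
June has 30 days (70 left).
July has 31 days (39 left).
August has 31 days (8 left).
8 days into September → 2003-09-08.

2003-09-08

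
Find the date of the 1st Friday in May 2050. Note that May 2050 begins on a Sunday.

May 2050 begins on a Sunday, so the first Friday is May 6 (5 days later).

2050-05-06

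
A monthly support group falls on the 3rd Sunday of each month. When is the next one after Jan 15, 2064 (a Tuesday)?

Jan 2064 starts on a Tuesday; its first Sunday is the 6th, so the 3rd Sunday is the 20th — Jan 20, 2064.
Jan 20, 2064 is after Jan 15, 2064, so that is the next one.

Jan 20, 2064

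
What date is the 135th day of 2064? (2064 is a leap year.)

14 May 2064

January has 31 days (135 − 31 = 104 remain).
February has 29 days (104 − 29 = 75 remain).
March has 31 days (75 − 31 = 44 remain).
April has 30 days (44 − 30 = 14 remain).
14 into May → May 14.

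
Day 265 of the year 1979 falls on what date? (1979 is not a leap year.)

January has 31 days (265 − 31 = 234 remain).
February has 28 days (234 − 28 = 206 remain).
March has 31 days (206 − 31 = 175 remain).
April has 30 days (175 − 30 = 145 remain).
May has 31 days (145 − 31 = 114 remain).
June has 30 days (114 − 30 = 84 remain).
July has 31 days (84 − 31 = 53 remain).
August has 31 days (53 − 31 = 22 remain).
22 into September → September 22.

22 September 1979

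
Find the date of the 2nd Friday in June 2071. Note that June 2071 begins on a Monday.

2071-06-12

June 2071 begins on a Monday, so the first Friday is June 5 (4 days later).
The 2nd Friday is 1 weeks later: 5 + 7 = 12.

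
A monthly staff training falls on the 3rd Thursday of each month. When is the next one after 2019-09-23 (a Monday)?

September 2019 starts on a Sunday; its first Thursday is the 5th, so the 3rd Thursday is the 19th — 2019-09-19.
That is not after 2019-09-23, so look at October 2019.
October 2019 starts on a Tuesday; its first Thursday is the 3rd, so the 3rd Thursday is the 17th — 2019-10-17.

2019-10-17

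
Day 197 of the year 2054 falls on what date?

Jan has 31 days (197 − 31 = 166 remain).
Feb has 28 days (166 − 28 = 138 remain).
Mar has 31 days (138 − 31 = 107 remain).
Apr has 30 days (107 − 30 = 77 remain).
May has 31 days (77 − 31 = 46 remain).
Jun has 30 days (46 − 30 = 16 remain).
16 into Jul → Jul 16.

Jul 16, 2054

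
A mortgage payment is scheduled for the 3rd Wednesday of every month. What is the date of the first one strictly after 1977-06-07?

June 1977 starts on a Wednesday; its first Wednesday is the 1st, so the 3rd Wednesday is the 15th — 1977-06-15.
1977-06-15 is after 1977-06-07, so that is the next one.

1977-06-15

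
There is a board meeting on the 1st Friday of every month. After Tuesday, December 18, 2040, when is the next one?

December 2040 starts on a Saturday, so its 1st Friday is December 7, 2040 (6 days in).
That is not after December 18, 2040, so look at January 2041.
January 2041 starts on a Tuesday, so its 1st Friday is January 4, 2041 (3 days in).

January 4, 2041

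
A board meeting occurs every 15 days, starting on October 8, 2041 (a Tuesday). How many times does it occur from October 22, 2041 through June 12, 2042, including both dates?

16

Occurrences land 15·i days after October 8, 2041 for i = 0, 1, 2, …
October 22, 2041 is 14 days after the start; 14 ÷ 15 = 0 remainder 14; since the remainder is 14, round up to i = 1. First occurrence in the window: #2 on October 23, 2041 (1×15 = 15 days in).
June 12, 2042 is 247 days after the start; 247 ÷ 15 = 16 remainder 7. Last occurrence in the window: #17 on June 5, 2042.
Occurrences #2 through #17: 16 in total.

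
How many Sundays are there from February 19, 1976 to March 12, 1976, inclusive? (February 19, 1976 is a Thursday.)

3

February 19, 1976 is a Thursday; the first Sunday on or after it is February 22, 1976 (3 days later).
From February 22, 1976 to March 12, 1976: 7 + 12 = 19 days (rest of February, March).
19 ÷ 7 = 2 full weeks with remainder 5, so 2 more Sundays after the first → 3.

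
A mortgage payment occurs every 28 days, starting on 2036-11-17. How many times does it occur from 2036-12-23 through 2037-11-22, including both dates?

Occurrences land 28·i days after 2036-11-17 for i = 0, 1, 2, …
2036-12-23 is 36 days after the start; 36 ÷ 28 = 1 remainder 8; since the remainder is 8, round up to i = 2. First occurrence in the window: #3 on 2037-01-12 (2×28 = 56 days in).
2037-11-22 is 370 days after the start; 370 ÷ 28 = 13 remainder 6. Last occurrence in the window: #14 on 2037-11-16.
Occurrences #3 through #14: 12 in total.

12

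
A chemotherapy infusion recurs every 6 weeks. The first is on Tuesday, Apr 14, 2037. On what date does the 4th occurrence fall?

The 4th occurrence is 3 intervals after the first: 3 × 42 = 126 days after Apr 14, 2037.
Apr has 30 days — 16 days to the end of Apr leaves 110.
May has 31 days (79 left).
Jun has 30 days (49 left).
Jul has 31 days (18 left).
18 days into Aug → Aug 18, 2037.

Aug 18, 2037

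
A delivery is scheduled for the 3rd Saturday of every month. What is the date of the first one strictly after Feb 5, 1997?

Feb 15, 1997

Feb 1997 starts on a Saturday; its first Saturday is the 1st, so the 3rd Saturday is the 15th — Feb 15, 1997.
Feb 15, 1997 is after Feb 5, 1997, so that is the next one.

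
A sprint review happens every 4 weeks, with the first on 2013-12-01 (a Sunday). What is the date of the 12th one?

2014-10-05

The 12th occurrence is 11 intervals after the first: 11 × 28 = 308 days after 2013-12-01.
December has 31 days — 30 days to the end of December leaves 278.
January has 31 days (247 left).
February has 28 days (219 left).
March has 31 days (188 left).
April has 30 days (158 left).
May has 31 days (127 left).
June has 30 days (97 left).
July has 31 days (66 left).
August has 31 days (35 left).
September has 30 days (5 left).
5 days into October → 2014-10-05.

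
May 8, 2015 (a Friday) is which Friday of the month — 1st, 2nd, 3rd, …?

Day 8 falls in week ⌈8/7⌉ of the month.
Days 1–7 hold the 1st Friday, 8–14 the 2nd, 15–21 the 3rd, 22–28 the 4th, 29–31 the 5th.
8 is in the range for the 2nd.

2nd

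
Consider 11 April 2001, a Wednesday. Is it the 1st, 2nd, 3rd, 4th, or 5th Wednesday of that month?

2nd

Day 11 falls in week ⌈11/7⌉ of the month.
Days 1–7 hold the 1st Wednesday, 8–14 the 2nd, 15–21 the 3rd, 22–28 the 4th, 29–31 the 5th.
11 is in the range for the 2nd.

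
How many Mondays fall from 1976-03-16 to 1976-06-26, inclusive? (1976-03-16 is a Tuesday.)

1976-03-16 is a Tuesday; the first Monday on or after it is 1976-03-22 (6 days later).
From 1976-03-22 to 1976-06-26: 9 + 30 + 31 + 26 = 96 days (rest of March, April, May, June).
96 ÷ 7 = 13 full weeks with remainder 5, so 13 more Mondays after the first → 14.

14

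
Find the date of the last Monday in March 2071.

2071-03-30

The first Monday of March 2071 is March 2.
March 2071 has 31 days. Adding weeks: 2, 9, 16, 23, 30 — the last one ≤ 31 is the 30th.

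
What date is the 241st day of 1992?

January has 31 days (241 − 31 = 210 remain).
February has 29 days (210 − 29 = 181 remain).
March has 31 days (181 − 31 = 150 remain).
April has 30 days (150 − 30 = 120 remain).
May has 31 days (120 − 31 = 89 remain).
June has 30 days (89 − 30 = 59 remain).
July has 31 days (59 − 31 = 28 remain).
28 into August → August 28.

28 August 1992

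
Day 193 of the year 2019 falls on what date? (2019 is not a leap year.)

January has 31 days (193 − 31 = 162 remain).
February has 28 days (162 − 28 = 134 remain).
March has 31 days (134 − 31 = 103 remain).
April has 30 days (103 − 30 = 73 remain).
May has 31 days (73 − 31 = 42 remain).
June has 30 days (42 − 30 = 12 remain).
12 into July → July 12.

July 12, 2019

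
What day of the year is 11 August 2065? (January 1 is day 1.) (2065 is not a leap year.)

223

Days in months before August: 31 + 28 + 31 + 30 + 31 + 30 + 31 = 212.
Plus 11 days into August → day 223.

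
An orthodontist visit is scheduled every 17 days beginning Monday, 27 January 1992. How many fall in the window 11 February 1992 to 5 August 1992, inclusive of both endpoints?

Occurrences land 17·i days after 27 January 1992 for i = 0, 1, 2, …
11 February 1992 is 15 days after the start; 15 ÷ 17 = 0 remainder 15; since the remainder is 15, round up to i = 1. First occurrence in the window: #2 on 13 February 1992 (1×17 = 17 days in).
5 August 1992 is 191 days after the start; 191 ÷ 17 = 11 remainder 4. Last occurrence in the window: #12 on 1 August 1992.
Occurrences #2 through #12: 11 in total.

11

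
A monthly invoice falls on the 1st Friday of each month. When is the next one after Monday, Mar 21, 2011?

Mar 2011 starts on a Tuesday, so its 1st Friday is Mar 4, 2011 (3 days in).
That is not after Mar 21, 2011, so look at Apr 2011.
Apr 2011 starts on a Friday, so its 1st Friday is Apr 1, 2011.

Apr 1, 2011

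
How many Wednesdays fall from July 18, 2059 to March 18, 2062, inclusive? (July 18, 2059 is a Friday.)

July 18, 2059 is a Friday; the first Wednesday on or after it is July 23, 2059 (5 days later).
From July 23, 2059 to March 18, 2062: 161 + 366 + 365 + 77 = 969 days (rest of 2059, 2060, 2061, to March 18, 2062 in 2062).
969 ÷ 7 = 138 full weeks with remainder 3, so 138 more Wednesdays after the first → 139.

139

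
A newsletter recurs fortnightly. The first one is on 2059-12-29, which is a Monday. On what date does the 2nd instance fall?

The 2nd occurrence is 1 interval after the first: 1 × 14 = 14 days after 2059-12-29.
December has 31 days — 2 days to the end of December leaves 12.
12 days into January → 2060-01-12.

2060-01-12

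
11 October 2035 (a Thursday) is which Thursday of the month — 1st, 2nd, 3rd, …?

2nd

Day 11 falls in week ⌈11/7⌉ of the month.
Days 1–7 hold the 1st Thursday, 8–14 the 2nd, 15–21 the 3rd, 22–28 the 4th, 29–31 the 5th.
11 is in the range for the 2nd.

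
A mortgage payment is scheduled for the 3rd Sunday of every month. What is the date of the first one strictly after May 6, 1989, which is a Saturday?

May 1989 starts on a Monday; its first Sunday is the 7th, so the 3rd Sunday is the 21st — May 21, 1989.
May 21, 1989 is after May 6, 1989, so that is the next one.

May 21, 1989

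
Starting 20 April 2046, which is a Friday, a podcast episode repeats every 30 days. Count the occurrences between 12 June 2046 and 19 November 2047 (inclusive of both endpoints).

Occurrences land 30·i days after 20 April 2046 for i = 0, 1, 2, …
12 June 2046 is 53 days after the start; 53 ÷ 30 = 1 remainder 23; since the remainder is 23, round up to i = 2. First occurrence in the window: #3 on 19 June 2046 (2×30 = 60 days in).
19 November 2047 is 578 days after the start; 578 ÷ 30 = 19 remainder 8. Last occurrence in the window: #20 on 11 November 2047.
Occurrences #3 through #20: 18 in total.

18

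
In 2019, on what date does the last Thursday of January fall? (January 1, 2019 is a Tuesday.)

2019-01-31

January 2019 begins on a Tuesday, so the first Thursday is January 3 (2 days later).
January 2019 has 31 days. Adding weeks: 3, 10, 17, 24, 31 — the last one ≤ 31 is the 31st.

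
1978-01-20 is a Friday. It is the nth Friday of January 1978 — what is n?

Day 20 falls in week ⌈20/7⌉ of the month.
Days 1–7 hold the 1st Friday, 8–14 the 2nd, 15–21 the 3rd, 22–28 the 4th, 29–31 the 5th.
20 is in the range for the 3rd.

3rd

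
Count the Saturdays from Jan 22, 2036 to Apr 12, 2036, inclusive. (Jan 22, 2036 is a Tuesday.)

Jan 22, 2036 is a Tuesday; the first Saturday on or after it is Jan 26, 2036 (4 days later).
From Jan 26, 2036 to Apr 12, 2036: 5 + 29 + 31 + 12 = 77 days (rest of Jan, Feb, Mar, Apr).
77 ÷ 7 = 11 full weeks with remainder 0, so 11 more Saturdays after the first → 12.

12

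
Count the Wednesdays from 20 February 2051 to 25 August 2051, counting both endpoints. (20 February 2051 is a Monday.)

27

20 February 2051 is a Monday; the first Wednesday on or after it is 22 February 2051 (2 days later).
From 22 February 2051 to 25 August 2051: 6 + 31 + 30 + 31 + 30 + 31 + 25 = 184 days (rest of February, March, April, May, June, July, August).
184 ÷ 7 = 26 full weeks with remainder 2, so 26 more Wednesdays after the first → 27.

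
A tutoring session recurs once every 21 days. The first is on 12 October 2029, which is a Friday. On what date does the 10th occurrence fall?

19 April 2030

The 10th occurrence is 9 intervals after the first: 9 × 21 = 189 days after 12 October 2029.
October has 31 days — 19 days to the end of October leaves 170.
November has 30 days (140 left).
December has 31 days (109 left).
January has 31 days (78 left).
February has 28 days (50 left).
March has 31 days (19 left).
19 days into April → 19 April 2030.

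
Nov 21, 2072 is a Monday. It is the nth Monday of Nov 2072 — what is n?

3rd

Day 21 falls in week ⌈21/7⌉ of the month.
Days 1–7 hold the 1st Monday, 8–14 the 2nd, 15–21 the 3rd, 22–28 the 4th, 29–31 the 5th.
21 is in the range for the 3rd.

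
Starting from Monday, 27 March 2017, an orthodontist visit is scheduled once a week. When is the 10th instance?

29 May 2017

The 10th occurrence is 9 intervals after the first: 9 × 7 = 63 days after 27 March 2017.
March has 31 days — 4 days to the end of March leaves 59.
April has 30 days (29 left).
29 days into May → 29 May 2017.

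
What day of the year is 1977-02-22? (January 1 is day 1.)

Days in months before February: 31 = 31.
Plus 22 days into February → day 53.

53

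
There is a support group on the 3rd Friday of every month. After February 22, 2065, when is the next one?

February 2065 starts on a Sunday; its first Friday is the 6th, so the 3rd Friday is the 20th — February 20, 2065.
That is not after February 22, 2065, so look at March 2065.
March 2065 starts on a Sunday; its first Friday is the 6th, so the 3rd Friday is the 20th — March 20, 2065.

March 20, 2065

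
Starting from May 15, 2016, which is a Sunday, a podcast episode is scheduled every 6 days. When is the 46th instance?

The 46th occurrence is 45 intervals after the first: 45 × 6 = 270 days after May 15, 2016.
May has 31 days — 16 days to the end of May leaves 254.
Jun has 30 days (224 left).
Jul has 31 days (193 left).
Aug has 31 days (162 left).
Sep has 30 days (132 left).
Oct has 31 days (101 left).
Nov has 30 days (71 left).
Dec has 31 days (40 left).
Jan has 31 days (9 left).
9 days into Feb → Feb 9, 2017.

Feb 9, 2017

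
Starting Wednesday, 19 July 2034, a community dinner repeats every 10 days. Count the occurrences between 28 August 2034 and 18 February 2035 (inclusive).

18

Occurrences land 10·i days after 19 July 2034 for i = 0, 1, 2, …
28 August 2034 is 40 days after the start; 40 ÷ 10 = 4 remainder 0. First occurrence in the window: #5 on 28 August 2034 (4×10 = 40 days in).
18 February 2035 is 214 days after the start; 214 ÷ 10 = 21 remainder 4. Last occurrence in the window: #22 on 14 February 2035.
Occurrences #5 through #22: 18 in total.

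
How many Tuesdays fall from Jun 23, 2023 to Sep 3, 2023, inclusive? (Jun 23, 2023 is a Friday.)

Jun 23, 2023 is a Friday; the first Tuesday on or after it is Jun 27, 2023 (4 days later).
From Jun 27, 2023 to Sep 3, 2023: 3 + 31 + 31 + 3 = 68 days (rest of Jun, Jul, Aug, Sep).
68 ÷ 7 = 9 full weeks with remainder 5, so 9 more Tuesdays after the first → 10.

10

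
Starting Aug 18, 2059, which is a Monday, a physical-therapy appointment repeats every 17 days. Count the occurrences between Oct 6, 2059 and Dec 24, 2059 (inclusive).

5

Occurrences land 17·i days after Aug 18, 2059 for i = 0, 1, 2, …
Oct 6, 2059 is 49 days after the start; 49 ÷ 17 = 2 remainder 15; since the remainder is 15, round up to i = 3. First occurrence in the window: #4 on Oct 8, 2059 (3×17 = 51 days in).
Dec 24, 2059 is 128 days after the start; 128 ÷ 17 = 7 remainder 9. Last occurrence in the window: #8 on Dec 15, 2059.
Occurrences #4 through #8: 5 in total.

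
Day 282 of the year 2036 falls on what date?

Oct 8, 2036

Jan has 31 days (282 − 31 = 251 remain).
Feb has 29 days (251 − 29 = 222 remain).
Mar has 31 days (222 − 31 = 191 remain).
Apr has 30 days (191 − 30 = 161 remain).
May has 31 days (161 − 31 = 130 remain).
Jun has 30 days (130 − 30 = 100 remain).
Jul has 31 days (100 − 31 = 69 remain).
Aug has 31 days (69 − 31 = 38 remain).
Sep has 30 days (38 − 30 = 8 remain).
8 into Oct → Oct 8.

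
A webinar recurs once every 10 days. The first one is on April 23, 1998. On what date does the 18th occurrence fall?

The 18th occurrence is 17 intervals after the first: 17 × 10 = 170 days after April 23, 1998.
April has 30 days — 7 days to the end of April leaves 163.
May has 31 days (132 left).
June has 30 days (102 left).
July has 31 days (71 left).
August has 31 days (40 left).
September has 30 days (10 left).
10 days into October → October 10, 1998.

October 10, 1998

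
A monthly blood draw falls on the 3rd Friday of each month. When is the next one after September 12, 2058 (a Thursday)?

September 2058 starts on a Sunday; its first Friday is the 6th, so the 3rd Friday is the 20th — September 20, 2058.
September 20, 2058 is after September 12, 2058, so that is the next one.

September 20, 2058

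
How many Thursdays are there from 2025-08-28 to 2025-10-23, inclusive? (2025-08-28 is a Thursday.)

2025-08-28 is a Thursday; the first Thursday on or after it is 2025-08-28.
From 2025-08-28 to 2025-10-23: 3 + 30 + 23 = 56 days (rest of August, September, October).
56 ÷ 7 = 8 full weeks with remainder 0, so 8 more Thursdays after the first → 9.

9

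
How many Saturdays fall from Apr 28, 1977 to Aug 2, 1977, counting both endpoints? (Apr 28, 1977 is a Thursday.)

Apr 28, 1977 is a Thursday; the first Saturday on or after it is Apr 30, 1977 (2 days later).
From Apr 30, 1977 to Aug 2, 1977: 0 + 31 + 30 + 31 + 2 = 94 days (rest of Apr, May, Jun, Jul, Aug).
94 ÷ 7 = 13 full weeks with remainder 3, so 13 more Saturdays after the first → 14.

14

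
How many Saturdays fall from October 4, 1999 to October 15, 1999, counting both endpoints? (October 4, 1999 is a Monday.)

October 4, 1999 is a Monday; the first Saturday on or after it is October 9, 1999 (5 days later).
From October 9, 1999 to October 15, 1999 is 15 − 9 = 6 days.
6 ÷ 7 = 0 full weeks with remainder 6, so 0 more Saturdays after the first → 1.

1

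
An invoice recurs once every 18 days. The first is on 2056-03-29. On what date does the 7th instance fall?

2056-07-15

The 7th occurrence is 6 intervals after the first: 6 × 18 = 108 days after 2056-03-29.
March has 31 days — 2 days to the end of March leaves 106.
April has 30 days (76 left).
May has 31 days (45 left).
June has 30 days (15 left).
15 days into July → 2056-07-15.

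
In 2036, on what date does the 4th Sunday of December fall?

The first Sunday of December 2036 is December 7.
The 4th Sunday is 3 weeks later: 7 + 21 = 28.

2036-12-28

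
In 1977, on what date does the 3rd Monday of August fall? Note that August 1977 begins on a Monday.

August 15, 1977

August 1977 begins on a Monday, so the first Monday is August 1.
The 3rd Monday is 2 weeks later: 1 + 14 = 15.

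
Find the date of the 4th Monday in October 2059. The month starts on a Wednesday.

October 2059 begins on a Wednesday, so the first Monday is October 6 (5 days later).
The 4th Monday is 3 weeks later: 6 + 21 = 27.

October 27, 2059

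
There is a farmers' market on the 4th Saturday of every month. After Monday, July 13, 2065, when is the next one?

July 25, 2065

July 2065 starts on a Wednesday; its first Saturday is the 4th, so the 4th Saturday is the 25th — July 25, 2065.
July 25, 2065 is after July 13, 2065, so that is the next one.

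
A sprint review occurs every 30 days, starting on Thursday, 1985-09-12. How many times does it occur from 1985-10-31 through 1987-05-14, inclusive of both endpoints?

Occurrences land 30·i days after 1985-09-12 for i = 0, 1, 2, …
1985-10-31 is 49 days after the start; 49 ÷ 30 = 1 remainder 19; since the remainder is 19, round up to i = 2. First occurrence in the window: #3 on 1985-11-11 (2×30 = 60 days in).
1987-05-14 is 609 days after the start; 609 ÷ 30 = 20 remainder 9. Last occurrence in the window: #21 on 1987-05-05.
Occurrences #3 through #21: 19 in total.

19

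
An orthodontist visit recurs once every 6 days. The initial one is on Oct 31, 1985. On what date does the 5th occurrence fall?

The 5th occurrence is 4 intervals after the first: 4 × 6 = 24 days after Oct 31, 1985.
Oct has 31 days — 0 days to the end of Oct leaves 24.
24 days into Nov → Nov 24, 1985.

Nov 24, 1985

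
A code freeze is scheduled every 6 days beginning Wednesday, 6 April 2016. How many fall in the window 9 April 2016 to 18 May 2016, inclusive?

7

Occurrences land 6·i days after 6 April 2016 for i = 0, 1, 2, …
9 April 2016 is 3 days after the start; 3 ÷ 6 = 0 remainder 3; since the remainder is 3, round up to i = 1. First occurrence in the window: #2 on 12 April 2016 (1×6 = 6 days in).
18 May 2016 is 42 days after the start; 42 ÷ 6 = 7 remainder 0. Last occurrence in the window: #8 on 18 May 2016.
Occurrences #2 through #8: 7 in total.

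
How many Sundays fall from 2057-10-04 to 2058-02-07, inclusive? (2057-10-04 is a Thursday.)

2057-10-04 is a Thursday; the first Sunday on or after it is 2057-10-07 (3 days later).
From 2057-10-07 to 2058-02-07: 24 + 30 + 31 + 31 + 7 = 123 days (rest of October, November, December, January, February).
123 ÷ 7 = 17 full weeks with remainder 4, so 17 more Sundays after the first → 18.

18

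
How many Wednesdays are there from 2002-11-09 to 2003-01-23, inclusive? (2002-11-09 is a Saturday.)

11

2002-11-09 is a Saturday; the first Wednesday on or after it is 2002-11-13 (4 days later).
From 2002-11-13 to 2003-01-23: 17 + 31 + 23 = 71 days (rest of November, December, January).
71 ÷ 7 = 10 full weeks with remainder 1, so 10 more Wednesdays after the first → 11.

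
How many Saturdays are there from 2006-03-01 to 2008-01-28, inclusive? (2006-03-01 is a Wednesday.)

100

2006-03-01 is a Wednesday; the first Saturday on or after it is 2006-03-04 (3 days later).
From 2006-03-04 to 2008-01-28: 302 + 365 + 28 = 695 days (rest of 2006, 2007, to 2008-01-28 in 2008).
695 ÷ 7 = 99 full weeks with remainder 2, so 99 more Saturdays after the first → 100.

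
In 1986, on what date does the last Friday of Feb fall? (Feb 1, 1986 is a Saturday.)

Feb 1986 begins on a Saturday, so the first Friday is Feb 7 (6 days later).
Feb 1986 has 28 days. Adding weeks: 7, 14, 21, 28 — the last one ≤ 28 is the 28th.

Feb 28, 1986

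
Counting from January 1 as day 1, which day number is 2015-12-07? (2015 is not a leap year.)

341

Days in months before December: 31 + 28 + 31 + 30 + 31 + 30 + 31 + 31 + 30 + 31 + 30 = 334.
Plus 7 days into December → day 341.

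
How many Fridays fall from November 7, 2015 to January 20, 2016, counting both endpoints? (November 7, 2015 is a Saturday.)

10

November 7, 2015 is a Saturday; the first Friday on or after it is November 13, 2015 (6 days later).
From November 13, 2015 to January 20, 2016: 17 + 31 + 20 = 68 days (rest of November, December, January).
68 ÷ 7 = 9 full weeks with remainder 5, so 9 more Fridays after the first → 10.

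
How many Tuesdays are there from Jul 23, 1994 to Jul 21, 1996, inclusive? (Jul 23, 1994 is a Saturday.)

Jul 23, 1994 is a Saturday; the first Tuesday on or after it is Jul 26, 1994 (3 days later).
From Jul 26, 1994 to Jul 21, 1996: 158 + 365 + 203 = 726 days (rest of 1994, 1995, to Jul 21, 1996 in 1996).
726 ÷ 7 = 103 full weeks with remainder 5, so 103 more Tuesdays after the first → 104.

104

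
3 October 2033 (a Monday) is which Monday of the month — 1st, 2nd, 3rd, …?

1st

Day 3 falls in week ⌈3/7⌉ of the month.
Days 1–7 hold the 1st Monday, 8–14 the 2nd, 15–21 the 3rd, 22–28 the 4th, 29–31 the 5th.
3 is in the range for the 1st.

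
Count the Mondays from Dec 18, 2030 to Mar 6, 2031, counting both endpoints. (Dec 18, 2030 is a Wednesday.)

11

Dec 18, 2030 is a Wednesday; the first Monday on or after it is Dec 23, 2030 (5 days later).
From Dec 23, 2030 to Mar 6, 2031: 8 + 31 + 28 + 6 = 73 days (rest of Dec, Jan, Feb, Mar).
73 ÷ 7 = 10 full weeks with remainder 3, so 10 more Mondays after the first → 11.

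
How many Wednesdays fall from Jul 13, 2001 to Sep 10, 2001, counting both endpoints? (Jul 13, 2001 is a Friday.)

8

Jul 13, 2001 is a Friday; the first Wednesday on or after it is Jul 18, 2001 (5 days later).
From Jul 18, 2001 to Sep 10, 2001: 13 + 31 + 10 = 54 days (rest of Jul, Aug, Sep).
54 ÷ 7 = 7 full weeks with remainder 5, so 7 more Wednesdays after the first → 8.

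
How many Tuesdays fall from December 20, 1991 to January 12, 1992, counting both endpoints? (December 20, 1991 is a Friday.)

December 20, 1991 is a Friday; the first Tuesday on or after it is December 24, 1991 (4 days later).
From December 24, 1991 to January 12, 1992: 7 + 12 = 19 days (rest of December, January).
19 ÷ 7 = 2 full weeks with remainder 5, so 2 more Tuesdays after the first → 3.

3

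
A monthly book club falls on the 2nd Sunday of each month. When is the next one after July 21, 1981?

August 9, 1981

July 1981 starts on a Wednesday; its first Sunday is the 5th, so the 2nd Sunday is the 12th — July 12, 1981.
That is not after July 21, 1981, so look at August 1981.
August 1981 starts on a Saturday; its first Sunday is the 2nd, so the 2nd Sunday is the 9th — August 9, 1981.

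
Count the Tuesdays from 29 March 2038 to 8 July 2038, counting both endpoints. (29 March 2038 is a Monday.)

15

29 March 2038 is a Monday; the first Tuesday on or after it is 30 March 2038 (1 day later).
From 30 March 2038 to 8 July 2038: 1 + 30 + 31 + 30 + 8 = 100 days (rest of March, April, May, June, July).
100 ÷ 7 = 14 full weeks with remainder 2, so 14 more Tuesdays after the first → 15.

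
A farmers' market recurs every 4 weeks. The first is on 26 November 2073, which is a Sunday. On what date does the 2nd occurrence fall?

The 2nd occurrence is 1 interval after the first: 1 × 28 = 28 days after 26 November 2073.
November has 30 days — 4 days to the end of November leaves 24.
24 days into December → 24 December 2073.

24 December 2073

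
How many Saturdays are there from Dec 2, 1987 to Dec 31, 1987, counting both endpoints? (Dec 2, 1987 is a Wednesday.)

Dec 2, 1987 is a Wednesday; the first Saturday on or after it is Dec 5, 1987 (3 days later).
From Dec 5, 1987 to Dec 31, 1987 is 31 − 5 = 26 days.
26 ÷ 7 = 3 full weeks with remainder 5, so 3 more Saturdays after the first → 4.

4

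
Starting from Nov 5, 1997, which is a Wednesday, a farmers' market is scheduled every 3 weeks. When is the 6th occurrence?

The 6th occurrence is 5 intervals after the first: 5 × 21 = 105 days after Nov 5, 1997.
Nov has 30 days — 25 days to the end of Nov leaves 80.
Dec has 31 days (49 left).
Jan has 31 days (18 left).
18 days into Feb → Feb 18, 1998.

Feb 18, 1998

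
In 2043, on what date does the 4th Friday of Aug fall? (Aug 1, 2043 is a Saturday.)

Aug 28, 2043

Aug 2043 begins on a Saturday, so the first Friday is Aug 7 (6 days later).
The 4th Friday is 3 weeks later: 7 + 21 = 28.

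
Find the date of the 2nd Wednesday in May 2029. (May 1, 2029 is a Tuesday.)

May 2029 begins on a Tuesday, so the first Wednesday is May 2 (1 day later).
The 2nd Wednesday is 1 weeks later: 2 + 7 = 9.

May 9, 2029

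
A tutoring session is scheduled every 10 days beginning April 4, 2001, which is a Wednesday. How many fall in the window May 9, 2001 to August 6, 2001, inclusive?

9

Occurrences land 10·i days after April 4, 2001 for i = 0, 1, 2, …
May 9, 2001 is 35 days after the start; 35 ÷ 10 = 3 remainder 5; since the remainder is 5, round up to i = 4. First occurrence in the window: #5 on May 14, 2001 (4×10 = 40 days in).
August 6, 2001 is 124 days after the start; 124 ÷ 10 = 12 remainder 4. Last occurrence in the window: #13 on August 2, 2001.
Occurrences #5 through #13: 9 in total.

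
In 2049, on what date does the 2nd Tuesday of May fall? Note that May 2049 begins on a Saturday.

May 2049 begins on a Saturday, so the first Tuesday is May 4 (3 days later).
The 2nd Tuesday is 1 weeks later: 4 + 7 = 11.

2049-05-11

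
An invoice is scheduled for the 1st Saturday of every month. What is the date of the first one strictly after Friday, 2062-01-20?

2062-02-04

January 2062 starts on a Sunday, so its 1st Saturday is 2062-01-07 (6 days in).
That is not after 2062-01-20, so look at February 2062.
February 2062 starts on a Wednesday, so its 1st Saturday is 2062-02-04 (3 days in).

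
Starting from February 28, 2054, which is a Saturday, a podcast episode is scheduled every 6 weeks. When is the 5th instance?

August 15, 2054

The 5th occurrence is 4 intervals after the first: 4 × 42 = 168 days after February 28, 2054.
February has 28 days — 0 days to the end of February leaves 168.
March has 31 days (137 left).
April has 30 days (107 left).
May has 31 days (76 left).
June has 30 days (46 left).
July has 31 days (15 left).
15 days into August → August 15, 2054.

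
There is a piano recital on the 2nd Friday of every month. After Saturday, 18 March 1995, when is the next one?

14 April 1995

March 1995 starts on a Wednesday; its first Friday is the 3rd, so the 2nd Friday is the 10th — 10 March 1995.
That is not after 18 March 1995, so look at April 1995.
April 1995 starts on a Saturday; its first Friday is the 7th, so the 2nd Friday is the 14th — 14 April 1995.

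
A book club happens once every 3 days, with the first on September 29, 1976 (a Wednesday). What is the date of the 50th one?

The 50th occurrence is 49 intervals after the first: 49 × 3 = 147 days after September 29, 1976.
September has 30 days — 1 day to the end of September leaves 146.
October has 31 days (115 left).
November has 30 days (85 left).
December has 31 days (54 left).
January has 31 days (23 left).
23 days into February → February 23, 1977.

February 23, 1977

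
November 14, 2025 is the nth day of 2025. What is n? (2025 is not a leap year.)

Days in months before November: 31 + 28 + 31 + 30 + 31 + 30 + 31 + 31 + 30 + 31 = 304.
Plus 14 days into November → day 318.

318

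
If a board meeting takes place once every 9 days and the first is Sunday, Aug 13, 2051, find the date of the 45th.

Sep 12, 2052

The 45th occurrence is 44 intervals after the first: 44 × 9 = 396 days after Aug 13, 2051.
Aug has 31 days — 18 days to the end of Aug leaves 378.
Sep has 30 days (348 left).
Oct has 31 days (317 left).
Nov has 30 days (287 left).
Dec has 31 days (256 left).
Jan has 31 days (225 left).
Feb has 29 days (196 left).
Mar has 31 days (165 left).
Apr has 30 days (135 left).
May has 31 days (104 left).
Jun has 30 days (74 left).
Jul has 31 days (43 left).
Aug has 31 days (12 left).
12 days into Sep → Sep 12, 2052.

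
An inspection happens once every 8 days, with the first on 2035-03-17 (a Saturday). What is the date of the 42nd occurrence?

The 42nd occurrence is 41 intervals after the first: 41 × 8 = 328 days after 2035-03-17.
March has 31 days — 14 days to the end of March leaves 314.
April has 30 days (284 left).
May has 31 days (253 left).
June has 30 days (223 left).
July has 31 days (192 left).
August has 31 days (161 left).
September has 30 days (131 left).
October has 31 days (100 left).
November has 30 days (70 left).
December has 31 days (39 left).
January has 31 days (8 left).
8 days into February → 2036-02-08.

2036-02-08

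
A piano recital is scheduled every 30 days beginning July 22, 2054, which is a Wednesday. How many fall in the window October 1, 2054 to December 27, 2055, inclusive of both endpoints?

15

Occurrences land 30·i days after July 22, 2054 for i = 0, 1, 2, …
October 1, 2054 is 71 days after the start; 71 ÷ 30 = 2 remainder 11; since the remainder is 11, round up to i = 3. First occurrence in the window: #4 on October 20, 2054 (3×30 = 90 days in).
December 27, 2055 is 523 days after the start; 523 ÷ 30 = 17 remainder 13. Last occurrence in the window: #18 on December 14, 2055.
Occurrences #4 through #18: 15 in total.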